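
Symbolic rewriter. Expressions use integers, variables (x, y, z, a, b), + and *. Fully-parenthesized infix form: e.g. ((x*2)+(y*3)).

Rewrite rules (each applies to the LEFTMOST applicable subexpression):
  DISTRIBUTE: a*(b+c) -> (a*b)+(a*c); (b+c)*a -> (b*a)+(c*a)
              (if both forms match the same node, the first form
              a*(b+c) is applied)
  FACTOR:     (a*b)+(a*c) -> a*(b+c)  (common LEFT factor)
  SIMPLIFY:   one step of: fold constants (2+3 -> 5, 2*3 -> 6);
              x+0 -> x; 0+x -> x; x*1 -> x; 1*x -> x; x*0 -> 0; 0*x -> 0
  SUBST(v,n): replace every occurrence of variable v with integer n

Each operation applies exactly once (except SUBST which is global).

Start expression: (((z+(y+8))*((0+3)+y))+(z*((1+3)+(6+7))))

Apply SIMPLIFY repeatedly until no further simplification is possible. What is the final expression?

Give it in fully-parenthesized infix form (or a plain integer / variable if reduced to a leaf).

Answer: (((z+(y+8))*(3+y))+(z*17))

Derivation:
Start: (((z+(y+8))*((0+3)+y))+(z*((1+3)+(6+7))))
Step 1: at LRL: (0+3) -> 3; overall: (((z+(y+8))*((0+3)+y))+(z*((1+3)+(6+7)))) -> (((z+(y+8))*(3+y))+(z*((1+3)+(6+7))))
Step 2: at RRL: (1+3) -> 4; overall: (((z+(y+8))*(3+y))+(z*((1+3)+(6+7)))) -> (((z+(y+8))*(3+y))+(z*(4+(6+7))))
Step 3: at RRR: (6+7) -> 13; overall: (((z+(y+8))*(3+y))+(z*(4+(6+7)))) -> (((z+(y+8))*(3+y))+(z*(4+13)))
Step 4: at RR: (4+13) -> 17; overall: (((z+(y+8))*(3+y))+(z*(4+13))) -> (((z+(y+8))*(3+y))+(z*17))
Fixed point: (((z+(y+8))*(3+y))+(z*17))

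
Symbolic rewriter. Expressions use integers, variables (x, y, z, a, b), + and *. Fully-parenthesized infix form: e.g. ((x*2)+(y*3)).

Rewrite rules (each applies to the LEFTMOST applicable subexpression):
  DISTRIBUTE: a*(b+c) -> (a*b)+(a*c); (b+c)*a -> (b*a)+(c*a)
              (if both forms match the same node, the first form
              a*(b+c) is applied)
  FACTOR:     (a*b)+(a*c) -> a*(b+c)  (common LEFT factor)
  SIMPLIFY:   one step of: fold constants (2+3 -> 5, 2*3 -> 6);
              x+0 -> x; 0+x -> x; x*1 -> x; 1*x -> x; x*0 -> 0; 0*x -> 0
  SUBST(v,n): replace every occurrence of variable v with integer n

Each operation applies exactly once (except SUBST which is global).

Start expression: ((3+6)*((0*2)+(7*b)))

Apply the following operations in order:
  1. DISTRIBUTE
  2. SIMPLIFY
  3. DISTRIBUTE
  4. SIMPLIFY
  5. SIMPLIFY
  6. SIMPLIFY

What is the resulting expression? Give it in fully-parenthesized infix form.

Answer: ((3*(7*b))+(6*(7*b)))

Derivation:
Start: ((3+6)*((0*2)+(7*b)))
Apply DISTRIBUTE at root (target: ((3+6)*((0*2)+(7*b)))): ((3+6)*((0*2)+(7*b))) -> (((3+6)*(0*2))+((3+6)*(7*b)))
Apply SIMPLIFY at LL (target: (3+6)): (((3+6)*(0*2))+((3+6)*(7*b))) -> ((9*(0*2))+((3+6)*(7*b)))
Apply DISTRIBUTE at R (target: ((3+6)*(7*b))): ((9*(0*2))+((3+6)*(7*b))) -> ((9*(0*2))+((3*(7*b))+(6*(7*b))))
Apply SIMPLIFY at LR (target: (0*2)): ((9*(0*2))+((3*(7*b))+(6*(7*b)))) -> ((9*0)+((3*(7*b))+(6*(7*b))))
Apply SIMPLIFY at L (target: (9*0)): ((9*0)+((3*(7*b))+(6*(7*b)))) -> (0+((3*(7*b))+(6*(7*b))))
Apply SIMPLIFY at root (target: (0+((3*(7*b))+(6*(7*b))))): (0+((3*(7*b))+(6*(7*b)))) -> ((3*(7*b))+(6*(7*b)))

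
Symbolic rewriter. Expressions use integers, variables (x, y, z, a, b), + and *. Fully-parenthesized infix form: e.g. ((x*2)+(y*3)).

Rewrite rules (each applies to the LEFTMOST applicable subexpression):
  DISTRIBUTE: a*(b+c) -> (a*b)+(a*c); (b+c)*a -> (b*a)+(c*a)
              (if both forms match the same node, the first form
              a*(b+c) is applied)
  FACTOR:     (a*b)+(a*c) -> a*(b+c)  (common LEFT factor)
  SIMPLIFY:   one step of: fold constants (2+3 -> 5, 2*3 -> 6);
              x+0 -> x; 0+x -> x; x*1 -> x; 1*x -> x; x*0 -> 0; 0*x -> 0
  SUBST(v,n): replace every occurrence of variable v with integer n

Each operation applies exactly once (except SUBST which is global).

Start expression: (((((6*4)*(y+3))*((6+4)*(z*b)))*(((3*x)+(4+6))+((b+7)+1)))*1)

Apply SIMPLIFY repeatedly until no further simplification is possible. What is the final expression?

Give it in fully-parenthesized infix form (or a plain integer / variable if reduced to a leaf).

Start: (((((6*4)*(y+3))*((6+4)*(z*b)))*(((3*x)+(4+6))+((b+7)+1)))*1)
Step 1: at root: (((((6*4)*(y+3))*((6+4)*(z*b)))*(((3*x)+(4+6))+((b+7)+1)))*1) -> ((((6*4)*(y+3))*((6+4)*(z*b)))*(((3*x)+(4+6))+((b+7)+1))); overall: (((((6*4)*(y+3))*((6+4)*(z*b)))*(((3*x)+(4+6))+((b+7)+1)))*1) -> ((((6*4)*(y+3))*((6+4)*(z*b)))*(((3*x)+(4+6))+((b+7)+1)))
Step 2: at LLL: (6*4) -> 24; overall: ((((6*4)*(y+3))*((6+4)*(z*b)))*(((3*x)+(4+6))+((b+7)+1))) -> (((24*(y+3))*((6+4)*(z*b)))*(((3*x)+(4+6))+((b+7)+1)))
Step 3: at LRL: (6+4) -> 10; overall: (((24*(y+3))*((6+4)*(z*b)))*(((3*x)+(4+6))+((b+7)+1))) -> (((24*(y+3))*(10*(z*b)))*(((3*x)+(4+6))+((b+7)+1)))
Step 4: at RLR: (4+6) -> 10; overall: (((24*(y+3))*(10*(z*b)))*(((3*x)+(4+6))+((b+7)+1))) -> (((24*(y+3))*(10*(z*b)))*(((3*x)+10)+((b+7)+1)))
Fixed point: (((24*(y+3))*(10*(z*b)))*(((3*x)+10)+((b+7)+1)))

Answer: (((24*(y+3))*(10*(z*b)))*(((3*x)+10)+((b+7)+1)))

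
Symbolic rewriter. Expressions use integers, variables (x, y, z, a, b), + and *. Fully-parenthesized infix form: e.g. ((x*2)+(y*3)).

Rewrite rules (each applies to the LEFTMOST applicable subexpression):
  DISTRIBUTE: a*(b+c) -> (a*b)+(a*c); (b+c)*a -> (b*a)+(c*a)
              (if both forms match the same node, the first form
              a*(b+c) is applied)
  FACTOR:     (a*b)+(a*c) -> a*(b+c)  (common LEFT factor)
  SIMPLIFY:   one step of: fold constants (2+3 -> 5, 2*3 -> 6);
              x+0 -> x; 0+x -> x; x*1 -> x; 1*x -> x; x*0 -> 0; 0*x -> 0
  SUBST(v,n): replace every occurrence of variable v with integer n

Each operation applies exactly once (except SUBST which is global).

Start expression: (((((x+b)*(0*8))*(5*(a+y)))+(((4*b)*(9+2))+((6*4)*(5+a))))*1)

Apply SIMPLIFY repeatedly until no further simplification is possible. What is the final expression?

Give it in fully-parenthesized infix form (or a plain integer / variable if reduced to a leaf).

Answer: (((4*b)*11)+(24*(5+a)))

Derivation:
Start: (((((x+b)*(0*8))*(5*(a+y)))+(((4*b)*(9+2))+((6*4)*(5+a))))*1)
Step 1: at root: (((((x+b)*(0*8))*(5*(a+y)))+(((4*b)*(9+2))+((6*4)*(5+a))))*1) -> ((((x+b)*(0*8))*(5*(a+y)))+(((4*b)*(9+2))+((6*4)*(5+a)))); overall: (((((x+b)*(0*8))*(5*(a+y)))+(((4*b)*(9+2))+((6*4)*(5+a))))*1) -> ((((x+b)*(0*8))*(5*(a+y)))+(((4*b)*(9+2))+((6*4)*(5+a))))
Step 2: at LLR: (0*8) -> 0; overall: ((((x+b)*(0*8))*(5*(a+y)))+(((4*b)*(9+2))+((6*4)*(5+a)))) -> ((((x+b)*0)*(5*(a+y)))+(((4*b)*(9+2))+((6*4)*(5+a))))
Step 3: at LL: ((x+b)*0) -> 0; overall: ((((x+b)*0)*(5*(a+y)))+(((4*b)*(9+2))+((6*4)*(5+a)))) -> ((0*(5*(a+y)))+(((4*b)*(9+2))+((6*4)*(5+a))))
Step 4: at L: (0*(5*(a+y))) -> 0; overall: ((0*(5*(a+y)))+(((4*b)*(9+2))+((6*4)*(5+a)))) -> (0+(((4*b)*(9+2))+((6*4)*(5+a))))
Step 5: at root: (0+(((4*b)*(9+2))+((6*4)*(5+a)))) -> (((4*b)*(9+2))+((6*4)*(5+a))); overall: (0+(((4*b)*(9+2))+((6*4)*(5+a)))) -> (((4*b)*(9+2))+((6*4)*(5+a)))
Step 6: at LR: (9+2) -> 11; overall: (((4*b)*(9+2))+((6*4)*(5+a))) -> (((4*b)*11)+((6*4)*(5+a)))
Step 7: at RL: (6*4) -> 24; overall: (((4*b)*11)+((6*4)*(5+a))) -> (((4*b)*11)+(24*(5+a)))
Fixed point: (((4*b)*11)+(24*(5+a)))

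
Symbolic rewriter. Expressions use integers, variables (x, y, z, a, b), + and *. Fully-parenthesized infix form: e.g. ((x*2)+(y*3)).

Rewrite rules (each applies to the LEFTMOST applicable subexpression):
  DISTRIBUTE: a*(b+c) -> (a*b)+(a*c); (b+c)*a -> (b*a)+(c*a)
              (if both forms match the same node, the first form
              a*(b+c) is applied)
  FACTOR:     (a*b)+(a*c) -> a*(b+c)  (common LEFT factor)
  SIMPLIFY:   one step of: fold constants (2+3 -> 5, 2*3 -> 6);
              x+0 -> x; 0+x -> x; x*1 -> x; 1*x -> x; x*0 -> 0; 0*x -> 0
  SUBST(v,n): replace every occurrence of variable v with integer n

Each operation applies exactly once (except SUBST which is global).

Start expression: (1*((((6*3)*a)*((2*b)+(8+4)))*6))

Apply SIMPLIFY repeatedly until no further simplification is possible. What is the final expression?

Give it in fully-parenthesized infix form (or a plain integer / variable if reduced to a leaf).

Answer: (((18*a)*((2*b)+12))*6)

Derivation:
Start: (1*((((6*3)*a)*((2*b)+(8+4)))*6))
Step 1: at root: (1*((((6*3)*a)*((2*b)+(8+4)))*6)) -> ((((6*3)*a)*((2*b)+(8+4)))*6); overall: (1*((((6*3)*a)*((2*b)+(8+4)))*6)) -> ((((6*3)*a)*((2*b)+(8+4)))*6)
Step 2: at LLL: (6*3) -> 18; overall: ((((6*3)*a)*((2*b)+(8+4)))*6) -> (((18*a)*((2*b)+(8+4)))*6)
Step 3: at LRR: (8+4) -> 12; overall: (((18*a)*((2*b)+(8+4)))*6) -> (((18*a)*((2*b)+12))*6)
Fixed point: (((18*a)*((2*b)+12))*6)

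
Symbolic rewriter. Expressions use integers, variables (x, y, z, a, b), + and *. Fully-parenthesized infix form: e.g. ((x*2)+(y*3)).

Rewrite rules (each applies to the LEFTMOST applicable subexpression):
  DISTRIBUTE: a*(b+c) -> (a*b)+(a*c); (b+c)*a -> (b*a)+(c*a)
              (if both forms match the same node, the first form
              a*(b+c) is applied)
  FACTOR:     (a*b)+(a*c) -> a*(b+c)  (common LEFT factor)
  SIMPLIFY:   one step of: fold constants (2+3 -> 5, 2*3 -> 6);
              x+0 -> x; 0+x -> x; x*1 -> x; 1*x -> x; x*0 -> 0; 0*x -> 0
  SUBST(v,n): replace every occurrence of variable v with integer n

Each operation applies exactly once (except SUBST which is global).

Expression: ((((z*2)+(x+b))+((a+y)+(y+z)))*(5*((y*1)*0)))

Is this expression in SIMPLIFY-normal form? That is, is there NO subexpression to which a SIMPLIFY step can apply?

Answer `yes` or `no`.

Expression: ((((z*2)+(x+b))+((a+y)+(y+z)))*(5*((y*1)*0)))
Scanning for simplifiable subexpressions (pre-order)...
  at root: ((((z*2)+(x+b))+((a+y)+(y+z)))*(5*((y*1)*0))) (not simplifiable)
  at L: (((z*2)+(x+b))+((a+y)+(y+z))) (not simplifiable)
  at LL: ((z*2)+(x+b)) (not simplifiable)
  at LLL: (z*2) (not simplifiable)
  at LLR: (x+b) (not simplifiable)
  at LR: ((a+y)+(y+z)) (not simplifiable)
  at LRL: (a+y) (not simplifiable)
  at LRR: (y+z) (not simplifiable)
  at R: (5*((y*1)*0)) (not simplifiable)
  at RR: ((y*1)*0) (SIMPLIFIABLE)
  at RRL: (y*1) (SIMPLIFIABLE)
Found simplifiable subexpr at path RR: ((y*1)*0)
One SIMPLIFY step would give: ((((z*2)+(x+b))+((a+y)+(y+z)))*(5*0))
-> NOT in normal form.

Answer: no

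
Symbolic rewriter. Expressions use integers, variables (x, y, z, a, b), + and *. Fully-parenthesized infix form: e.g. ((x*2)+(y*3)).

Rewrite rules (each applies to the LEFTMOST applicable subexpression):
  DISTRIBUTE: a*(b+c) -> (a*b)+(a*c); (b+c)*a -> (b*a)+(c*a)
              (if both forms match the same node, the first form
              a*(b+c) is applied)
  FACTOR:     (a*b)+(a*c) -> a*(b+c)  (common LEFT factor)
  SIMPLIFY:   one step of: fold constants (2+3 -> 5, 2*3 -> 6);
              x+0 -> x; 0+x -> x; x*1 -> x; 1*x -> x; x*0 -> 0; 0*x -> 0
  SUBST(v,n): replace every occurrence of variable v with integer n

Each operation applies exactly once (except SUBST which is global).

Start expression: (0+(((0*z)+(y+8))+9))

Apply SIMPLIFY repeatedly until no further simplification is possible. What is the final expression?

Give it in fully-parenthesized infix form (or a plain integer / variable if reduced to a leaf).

Answer: ((y+8)+9)

Derivation:
Start: (0+(((0*z)+(y+8))+9))
Step 1: at root: (0+(((0*z)+(y+8))+9)) -> (((0*z)+(y+8))+9); overall: (0+(((0*z)+(y+8))+9)) -> (((0*z)+(y+8))+9)
Step 2: at LL: (0*z) -> 0; overall: (((0*z)+(y+8))+9) -> ((0+(y+8))+9)
Step 3: at L: (0+(y+8)) -> (y+8); overall: ((0+(y+8))+9) -> ((y+8)+9)
Fixed point: ((y+8)+9)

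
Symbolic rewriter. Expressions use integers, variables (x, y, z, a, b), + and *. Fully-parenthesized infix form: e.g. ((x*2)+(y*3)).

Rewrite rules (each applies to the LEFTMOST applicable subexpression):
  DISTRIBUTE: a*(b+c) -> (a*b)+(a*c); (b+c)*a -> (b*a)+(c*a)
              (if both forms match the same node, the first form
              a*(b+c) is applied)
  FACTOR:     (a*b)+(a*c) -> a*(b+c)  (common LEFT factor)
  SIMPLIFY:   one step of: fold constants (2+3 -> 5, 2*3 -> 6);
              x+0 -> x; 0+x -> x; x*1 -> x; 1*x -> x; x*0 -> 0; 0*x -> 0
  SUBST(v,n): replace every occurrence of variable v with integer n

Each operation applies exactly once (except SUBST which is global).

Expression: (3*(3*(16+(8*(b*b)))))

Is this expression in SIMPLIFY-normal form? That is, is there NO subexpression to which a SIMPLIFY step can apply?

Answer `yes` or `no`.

Answer: yes

Derivation:
Expression: (3*(3*(16+(8*(b*b)))))
Scanning for simplifiable subexpressions (pre-order)...
  at root: (3*(3*(16+(8*(b*b))))) (not simplifiable)
  at R: (3*(16+(8*(b*b)))) (not simplifiable)
  at RR: (16+(8*(b*b))) (not simplifiable)
  at RRR: (8*(b*b)) (not simplifiable)
  at RRRR: (b*b) (not simplifiable)
Result: no simplifiable subexpression found -> normal form.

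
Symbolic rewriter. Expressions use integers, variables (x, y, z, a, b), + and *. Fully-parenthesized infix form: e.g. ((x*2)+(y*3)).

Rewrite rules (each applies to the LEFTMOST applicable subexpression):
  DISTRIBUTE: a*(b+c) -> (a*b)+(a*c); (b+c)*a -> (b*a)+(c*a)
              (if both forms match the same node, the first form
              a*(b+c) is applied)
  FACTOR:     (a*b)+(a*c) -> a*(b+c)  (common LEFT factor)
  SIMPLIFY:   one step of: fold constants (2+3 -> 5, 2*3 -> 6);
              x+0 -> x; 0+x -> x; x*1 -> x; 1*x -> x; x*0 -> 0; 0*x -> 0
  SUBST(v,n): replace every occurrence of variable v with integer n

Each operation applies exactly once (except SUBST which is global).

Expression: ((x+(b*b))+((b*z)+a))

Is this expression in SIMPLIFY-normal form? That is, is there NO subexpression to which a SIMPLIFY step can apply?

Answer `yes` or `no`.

Answer: yes

Derivation:
Expression: ((x+(b*b))+((b*z)+a))
Scanning for simplifiable subexpressions (pre-order)...
  at root: ((x+(b*b))+((b*z)+a)) (not simplifiable)
  at L: (x+(b*b)) (not simplifiable)
  at LR: (b*b) (not simplifiable)
  at R: ((b*z)+a) (not simplifiable)
  at RL: (b*z) (not simplifiable)
Result: no simplifiable subexpression found -> normal form.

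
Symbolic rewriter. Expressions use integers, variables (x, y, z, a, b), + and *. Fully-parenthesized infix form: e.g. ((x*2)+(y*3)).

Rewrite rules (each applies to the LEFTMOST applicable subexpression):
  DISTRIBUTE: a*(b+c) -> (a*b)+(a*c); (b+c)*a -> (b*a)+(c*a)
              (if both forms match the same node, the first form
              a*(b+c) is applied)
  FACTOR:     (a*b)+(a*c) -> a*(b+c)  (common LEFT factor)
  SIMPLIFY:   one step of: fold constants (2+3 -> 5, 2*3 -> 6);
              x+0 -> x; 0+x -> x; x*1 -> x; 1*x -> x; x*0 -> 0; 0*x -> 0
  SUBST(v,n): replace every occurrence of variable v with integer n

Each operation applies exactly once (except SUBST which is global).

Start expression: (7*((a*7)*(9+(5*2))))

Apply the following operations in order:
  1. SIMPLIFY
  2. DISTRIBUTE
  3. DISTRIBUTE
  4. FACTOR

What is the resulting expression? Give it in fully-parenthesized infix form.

Start: (7*((a*7)*(9+(5*2))))
Apply SIMPLIFY at RRR (target: (5*2)): (7*((a*7)*(9+(5*2)))) -> (7*((a*7)*(9+10)))
Apply DISTRIBUTE at R (target: ((a*7)*(9+10))): (7*((a*7)*(9+10))) -> (7*(((a*7)*9)+((a*7)*10)))
Apply DISTRIBUTE at root (target: (7*(((a*7)*9)+((a*7)*10)))): (7*(((a*7)*9)+((a*7)*10))) -> ((7*((a*7)*9))+(7*((a*7)*10)))
Apply FACTOR at root (target: ((7*((a*7)*9))+(7*((a*7)*10)))): ((7*((a*7)*9))+(7*((a*7)*10))) -> (7*(((a*7)*9)+((a*7)*10)))

Answer: (7*(((a*7)*9)+((a*7)*10)))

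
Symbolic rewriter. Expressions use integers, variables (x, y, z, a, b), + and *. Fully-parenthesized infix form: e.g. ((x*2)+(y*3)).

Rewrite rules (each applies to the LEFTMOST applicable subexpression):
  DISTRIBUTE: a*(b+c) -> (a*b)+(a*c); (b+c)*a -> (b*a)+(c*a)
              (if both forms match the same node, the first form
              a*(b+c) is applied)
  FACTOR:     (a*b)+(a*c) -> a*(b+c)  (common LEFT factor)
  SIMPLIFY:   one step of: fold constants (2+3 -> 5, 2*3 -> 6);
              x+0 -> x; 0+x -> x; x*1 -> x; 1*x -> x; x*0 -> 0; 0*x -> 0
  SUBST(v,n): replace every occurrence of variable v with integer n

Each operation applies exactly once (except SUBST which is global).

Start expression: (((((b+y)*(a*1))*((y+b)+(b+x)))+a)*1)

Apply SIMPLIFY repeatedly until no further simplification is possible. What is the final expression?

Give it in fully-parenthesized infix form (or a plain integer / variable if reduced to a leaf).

Start: (((((b+y)*(a*1))*((y+b)+(b+x)))+a)*1)
Step 1: at root: (((((b+y)*(a*1))*((y+b)+(b+x)))+a)*1) -> ((((b+y)*(a*1))*((y+b)+(b+x)))+a); overall: (((((b+y)*(a*1))*((y+b)+(b+x)))+a)*1) -> ((((b+y)*(a*1))*((y+b)+(b+x)))+a)
Step 2: at LLR: (a*1) -> a; overall: ((((b+y)*(a*1))*((y+b)+(b+x)))+a) -> ((((b+y)*a)*((y+b)+(b+x)))+a)
Fixed point: ((((b+y)*a)*((y+b)+(b+x)))+a)

Answer: ((((b+y)*a)*((y+b)+(b+x)))+a)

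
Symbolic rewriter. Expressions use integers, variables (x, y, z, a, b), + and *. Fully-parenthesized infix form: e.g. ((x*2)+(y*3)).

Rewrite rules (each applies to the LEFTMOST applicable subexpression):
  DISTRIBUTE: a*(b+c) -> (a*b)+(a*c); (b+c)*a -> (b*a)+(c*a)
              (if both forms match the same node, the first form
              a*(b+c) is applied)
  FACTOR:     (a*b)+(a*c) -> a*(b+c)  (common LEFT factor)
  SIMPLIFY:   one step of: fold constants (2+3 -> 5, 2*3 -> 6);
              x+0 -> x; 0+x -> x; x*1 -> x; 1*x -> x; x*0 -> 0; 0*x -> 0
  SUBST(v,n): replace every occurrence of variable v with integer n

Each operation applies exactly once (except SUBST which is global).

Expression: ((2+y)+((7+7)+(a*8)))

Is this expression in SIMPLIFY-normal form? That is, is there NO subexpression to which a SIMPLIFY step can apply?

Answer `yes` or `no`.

Answer: no

Derivation:
Expression: ((2+y)+((7+7)+(a*8)))
Scanning for simplifiable subexpressions (pre-order)...
  at root: ((2+y)+((7+7)+(a*8))) (not simplifiable)
  at L: (2+y) (not simplifiable)
  at R: ((7+7)+(a*8)) (not simplifiable)
  at RL: (7+7) (SIMPLIFIABLE)
  at RR: (a*8) (not simplifiable)
Found simplifiable subexpr at path RL: (7+7)
One SIMPLIFY step would give: ((2+y)+(14+(a*8)))
-> NOT in normal form.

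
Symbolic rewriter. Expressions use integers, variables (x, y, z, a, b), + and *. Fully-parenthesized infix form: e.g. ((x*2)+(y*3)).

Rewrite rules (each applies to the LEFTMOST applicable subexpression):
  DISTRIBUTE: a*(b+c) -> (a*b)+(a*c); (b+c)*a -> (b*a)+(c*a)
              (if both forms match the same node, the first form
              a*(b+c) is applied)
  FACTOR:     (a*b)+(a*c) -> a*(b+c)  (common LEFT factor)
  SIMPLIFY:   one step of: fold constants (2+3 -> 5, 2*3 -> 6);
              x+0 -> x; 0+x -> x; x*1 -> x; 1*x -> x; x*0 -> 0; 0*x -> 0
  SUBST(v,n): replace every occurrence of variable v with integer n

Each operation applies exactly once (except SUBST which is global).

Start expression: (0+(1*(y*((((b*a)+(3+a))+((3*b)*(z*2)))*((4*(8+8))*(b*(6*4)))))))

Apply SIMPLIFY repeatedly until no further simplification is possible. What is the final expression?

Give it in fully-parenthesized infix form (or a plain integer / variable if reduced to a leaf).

Start: (0+(1*(y*((((b*a)+(3+a))+((3*b)*(z*2)))*((4*(8+8))*(b*(6*4)))))))
Step 1: at root: (0+(1*(y*((((b*a)+(3+a))+((3*b)*(z*2)))*((4*(8+8))*(b*(6*4))))))) -> (1*(y*((((b*a)+(3+a))+((3*b)*(z*2)))*((4*(8+8))*(b*(6*4)))))); overall: (0+(1*(y*((((b*a)+(3+a))+((3*b)*(z*2)))*((4*(8+8))*(b*(6*4))))))) -> (1*(y*((((b*a)+(3+a))+((3*b)*(z*2)))*((4*(8+8))*(b*(6*4))))))
Step 2: at root: (1*(y*((((b*a)+(3+a))+((3*b)*(z*2)))*((4*(8+8))*(b*(6*4)))))) -> (y*((((b*a)+(3+a))+((3*b)*(z*2)))*((4*(8+8))*(b*(6*4))))); overall: (1*(y*((((b*a)+(3+a))+((3*b)*(z*2)))*((4*(8+8))*(b*(6*4)))))) -> (y*((((b*a)+(3+a))+((3*b)*(z*2)))*((4*(8+8))*(b*(6*4)))))
Step 3: at RRLR: (8+8) -> 16; overall: (y*((((b*a)+(3+a))+((3*b)*(z*2)))*((4*(8+8))*(b*(6*4))))) -> (y*((((b*a)+(3+a))+((3*b)*(z*2)))*((4*16)*(b*(6*4)))))
Step 4: at RRL: (4*16) -> 64; overall: (y*((((b*a)+(3+a))+((3*b)*(z*2)))*((4*16)*(b*(6*4))))) -> (y*((((b*a)+(3+a))+((3*b)*(z*2)))*(64*(b*(6*4)))))
Step 5: at RRRR: (6*4) -> 24; overall: (y*((((b*a)+(3+a))+((3*b)*(z*2)))*(64*(b*(6*4))))) -> (y*((((b*a)+(3+a))+((3*b)*(z*2)))*(64*(b*24))))
Fixed point: (y*((((b*a)+(3+a))+((3*b)*(z*2)))*(64*(b*24))))

Answer: (y*((((b*a)+(3+a))+((3*b)*(z*2)))*(64*(b*24))))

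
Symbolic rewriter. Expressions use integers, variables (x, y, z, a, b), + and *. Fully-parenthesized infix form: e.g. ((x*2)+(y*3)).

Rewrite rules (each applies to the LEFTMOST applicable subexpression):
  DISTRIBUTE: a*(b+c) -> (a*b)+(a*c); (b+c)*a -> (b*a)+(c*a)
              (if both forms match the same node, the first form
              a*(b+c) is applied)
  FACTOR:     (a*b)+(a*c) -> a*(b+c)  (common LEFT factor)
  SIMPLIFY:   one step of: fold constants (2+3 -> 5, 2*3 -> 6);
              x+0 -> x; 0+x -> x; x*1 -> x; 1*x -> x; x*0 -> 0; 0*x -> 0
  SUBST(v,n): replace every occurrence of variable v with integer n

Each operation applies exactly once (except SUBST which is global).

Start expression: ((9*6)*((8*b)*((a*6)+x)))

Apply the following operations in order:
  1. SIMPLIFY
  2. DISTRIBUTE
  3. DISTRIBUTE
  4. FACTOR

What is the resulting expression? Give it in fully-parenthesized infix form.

Start: ((9*6)*((8*b)*((a*6)+x)))
Apply SIMPLIFY at L (target: (9*6)): ((9*6)*((8*b)*((a*6)+x))) -> (54*((8*b)*((a*6)+x)))
Apply DISTRIBUTE at R (target: ((8*b)*((a*6)+x))): (54*((8*b)*((a*6)+x))) -> (54*(((8*b)*(a*6))+((8*b)*x)))
Apply DISTRIBUTE at root (target: (54*(((8*b)*(a*6))+((8*b)*x)))): (54*(((8*b)*(a*6))+((8*b)*x))) -> ((54*((8*b)*(a*6)))+(54*((8*b)*x)))
Apply FACTOR at root (target: ((54*((8*b)*(a*6)))+(54*((8*b)*x)))): ((54*((8*b)*(a*6)))+(54*((8*b)*x))) -> (54*(((8*b)*(a*6))+((8*b)*x)))

Answer: (54*(((8*b)*(a*6))+((8*b)*x)))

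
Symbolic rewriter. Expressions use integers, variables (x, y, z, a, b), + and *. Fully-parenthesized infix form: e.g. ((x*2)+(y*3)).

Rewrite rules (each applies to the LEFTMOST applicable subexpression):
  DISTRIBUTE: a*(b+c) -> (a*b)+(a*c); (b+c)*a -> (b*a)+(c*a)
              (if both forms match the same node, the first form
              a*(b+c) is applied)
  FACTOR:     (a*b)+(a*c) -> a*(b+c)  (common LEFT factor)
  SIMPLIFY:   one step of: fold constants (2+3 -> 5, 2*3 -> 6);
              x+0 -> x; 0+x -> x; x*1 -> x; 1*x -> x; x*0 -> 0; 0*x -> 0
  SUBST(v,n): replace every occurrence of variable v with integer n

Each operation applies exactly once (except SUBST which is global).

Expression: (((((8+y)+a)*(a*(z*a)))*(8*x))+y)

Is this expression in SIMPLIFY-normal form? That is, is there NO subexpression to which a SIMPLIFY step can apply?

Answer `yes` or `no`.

Expression: (((((8+y)+a)*(a*(z*a)))*(8*x))+y)
Scanning for simplifiable subexpressions (pre-order)...
  at root: (((((8+y)+a)*(a*(z*a)))*(8*x))+y) (not simplifiable)
  at L: ((((8+y)+a)*(a*(z*a)))*(8*x)) (not simplifiable)
  at LL: (((8+y)+a)*(a*(z*a))) (not simplifiable)
  at LLL: ((8+y)+a) (not simplifiable)
  at LLLL: (8+y) (not simplifiable)
  at LLR: (a*(z*a)) (not simplifiable)
  at LLRR: (z*a) (not simplifiable)
  at LR: (8*x) (not simplifiable)
Result: no simplifiable subexpression found -> normal form.

Answer: yes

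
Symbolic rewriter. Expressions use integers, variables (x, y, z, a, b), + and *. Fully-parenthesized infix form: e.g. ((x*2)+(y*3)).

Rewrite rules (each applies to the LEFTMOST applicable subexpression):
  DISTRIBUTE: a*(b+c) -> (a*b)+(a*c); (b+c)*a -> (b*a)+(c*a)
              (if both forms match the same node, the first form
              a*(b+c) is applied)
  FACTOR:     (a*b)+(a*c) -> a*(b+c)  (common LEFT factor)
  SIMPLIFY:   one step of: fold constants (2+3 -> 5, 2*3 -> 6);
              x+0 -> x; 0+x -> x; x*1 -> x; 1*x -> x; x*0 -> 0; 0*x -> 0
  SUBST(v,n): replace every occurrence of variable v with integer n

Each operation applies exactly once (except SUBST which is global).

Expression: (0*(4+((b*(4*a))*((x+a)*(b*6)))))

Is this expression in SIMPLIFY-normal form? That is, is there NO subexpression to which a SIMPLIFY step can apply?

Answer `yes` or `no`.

Answer: no

Derivation:
Expression: (0*(4+((b*(4*a))*((x+a)*(b*6)))))
Scanning for simplifiable subexpressions (pre-order)...
  at root: (0*(4+((b*(4*a))*((x+a)*(b*6))))) (SIMPLIFIABLE)
  at R: (4+((b*(4*a))*((x+a)*(b*6)))) (not simplifiable)
  at RR: ((b*(4*a))*((x+a)*(b*6))) (not simplifiable)
  at RRL: (b*(4*a)) (not simplifiable)
  at RRLR: (4*a) (not simplifiable)
  at RRR: ((x+a)*(b*6)) (not simplifiable)
  at RRRL: (x+a) (not simplifiable)
  at RRRR: (b*6) (not simplifiable)
Found simplifiable subexpr at path root: (0*(4+((b*(4*a))*((x+a)*(b*6)))))
One SIMPLIFY step would give: 0
-> NOT in normal form.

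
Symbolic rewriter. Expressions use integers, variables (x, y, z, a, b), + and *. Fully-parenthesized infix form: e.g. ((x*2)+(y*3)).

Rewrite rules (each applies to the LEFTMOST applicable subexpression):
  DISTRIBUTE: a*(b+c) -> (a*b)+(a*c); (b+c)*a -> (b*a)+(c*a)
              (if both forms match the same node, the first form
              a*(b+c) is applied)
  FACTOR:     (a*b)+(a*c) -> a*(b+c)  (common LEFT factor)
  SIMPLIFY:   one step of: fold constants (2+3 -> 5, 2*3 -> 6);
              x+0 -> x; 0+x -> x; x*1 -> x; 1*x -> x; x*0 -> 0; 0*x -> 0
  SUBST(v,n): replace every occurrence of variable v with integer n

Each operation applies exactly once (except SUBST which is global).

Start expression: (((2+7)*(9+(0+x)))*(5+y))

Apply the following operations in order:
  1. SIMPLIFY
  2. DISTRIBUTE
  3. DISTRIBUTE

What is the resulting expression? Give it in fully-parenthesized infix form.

Start: (((2+7)*(9+(0+x)))*(5+y))
Apply SIMPLIFY at LL (target: (2+7)): (((2+7)*(9+(0+x)))*(5+y)) -> ((9*(9+(0+x)))*(5+y))
Apply DISTRIBUTE at root (target: ((9*(9+(0+x)))*(5+y))): ((9*(9+(0+x)))*(5+y)) -> (((9*(9+(0+x)))*5)+((9*(9+(0+x)))*y))
Apply DISTRIBUTE at LL (target: (9*(9+(0+x)))): (((9*(9+(0+x)))*5)+((9*(9+(0+x)))*y)) -> ((((9*9)+(9*(0+x)))*5)+((9*(9+(0+x)))*y))

Answer: ((((9*9)+(9*(0+x)))*5)+((9*(9+(0+x)))*y))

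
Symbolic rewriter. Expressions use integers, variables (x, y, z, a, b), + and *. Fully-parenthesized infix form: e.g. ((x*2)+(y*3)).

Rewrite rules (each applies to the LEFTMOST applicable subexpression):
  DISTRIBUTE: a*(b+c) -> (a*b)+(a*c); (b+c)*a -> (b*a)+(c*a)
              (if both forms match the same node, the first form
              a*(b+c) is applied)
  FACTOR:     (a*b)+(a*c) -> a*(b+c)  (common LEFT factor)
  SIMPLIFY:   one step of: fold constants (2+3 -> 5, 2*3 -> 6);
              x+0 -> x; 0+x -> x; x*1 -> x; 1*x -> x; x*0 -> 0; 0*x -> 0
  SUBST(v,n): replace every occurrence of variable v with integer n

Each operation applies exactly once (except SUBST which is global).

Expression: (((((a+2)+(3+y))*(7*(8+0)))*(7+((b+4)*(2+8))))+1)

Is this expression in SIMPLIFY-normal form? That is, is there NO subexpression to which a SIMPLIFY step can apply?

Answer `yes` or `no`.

Answer: no

Derivation:
Expression: (((((a+2)+(3+y))*(7*(8+0)))*(7+((b+4)*(2+8))))+1)
Scanning for simplifiable subexpressions (pre-order)...
  at root: (((((a+2)+(3+y))*(7*(8+0)))*(7+((b+4)*(2+8))))+1) (not simplifiable)
  at L: ((((a+2)+(3+y))*(7*(8+0)))*(7+((b+4)*(2+8)))) (not simplifiable)
  at LL: (((a+2)+(3+y))*(7*(8+0))) (not simplifiable)
  at LLL: ((a+2)+(3+y)) (not simplifiable)
  at LLLL: (a+2) (not simplifiable)
  at LLLR: (3+y) (not simplifiable)
  at LLR: (7*(8+0)) (not simplifiable)
  at LLRR: (8+0) (SIMPLIFIABLE)
  at LR: (7+((b+4)*(2+8))) (not simplifiable)
  at LRR: ((b+4)*(2+8)) (not simplifiable)
  at LRRL: (b+4) (not simplifiable)
  at LRRR: (2+8) (SIMPLIFIABLE)
Found simplifiable subexpr at path LLRR: (8+0)
One SIMPLIFY step would give: (((((a+2)+(3+y))*(7*8))*(7+((b+4)*(2+8))))+1)
-> NOT in normal form.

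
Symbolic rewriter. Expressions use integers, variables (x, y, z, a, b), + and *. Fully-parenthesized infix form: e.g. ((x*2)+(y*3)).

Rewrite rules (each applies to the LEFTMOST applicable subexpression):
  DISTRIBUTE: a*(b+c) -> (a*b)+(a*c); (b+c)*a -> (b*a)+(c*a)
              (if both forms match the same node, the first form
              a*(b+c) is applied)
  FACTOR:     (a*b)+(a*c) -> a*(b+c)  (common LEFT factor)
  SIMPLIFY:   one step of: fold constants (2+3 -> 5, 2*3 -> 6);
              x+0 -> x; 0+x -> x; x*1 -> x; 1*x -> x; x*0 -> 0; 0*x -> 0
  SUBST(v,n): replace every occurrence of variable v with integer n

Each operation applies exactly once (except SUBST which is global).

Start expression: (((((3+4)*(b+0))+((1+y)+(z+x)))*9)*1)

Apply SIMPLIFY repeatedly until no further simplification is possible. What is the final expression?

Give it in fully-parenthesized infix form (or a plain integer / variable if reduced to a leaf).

Start: (((((3+4)*(b+0))+((1+y)+(z+x)))*9)*1)
Step 1: at root: (((((3+4)*(b+0))+((1+y)+(z+x)))*9)*1) -> ((((3+4)*(b+0))+((1+y)+(z+x)))*9); overall: (((((3+4)*(b+0))+((1+y)+(z+x)))*9)*1) -> ((((3+4)*(b+0))+((1+y)+(z+x)))*9)
Step 2: at LLL: (3+4) -> 7; overall: ((((3+4)*(b+0))+((1+y)+(z+x)))*9) -> (((7*(b+0))+((1+y)+(z+x)))*9)
Step 3: at LLR: (b+0) -> b; overall: (((7*(b+0))+((1+y)+(z+x)))*9) -> (((7*b)+((1+y)+(z+x)))*9)
Fixed point: (((7*b)+((1+y)+(z+x)))*9)

Answer: (((7*b)+((1+y)+(z+x)))*9)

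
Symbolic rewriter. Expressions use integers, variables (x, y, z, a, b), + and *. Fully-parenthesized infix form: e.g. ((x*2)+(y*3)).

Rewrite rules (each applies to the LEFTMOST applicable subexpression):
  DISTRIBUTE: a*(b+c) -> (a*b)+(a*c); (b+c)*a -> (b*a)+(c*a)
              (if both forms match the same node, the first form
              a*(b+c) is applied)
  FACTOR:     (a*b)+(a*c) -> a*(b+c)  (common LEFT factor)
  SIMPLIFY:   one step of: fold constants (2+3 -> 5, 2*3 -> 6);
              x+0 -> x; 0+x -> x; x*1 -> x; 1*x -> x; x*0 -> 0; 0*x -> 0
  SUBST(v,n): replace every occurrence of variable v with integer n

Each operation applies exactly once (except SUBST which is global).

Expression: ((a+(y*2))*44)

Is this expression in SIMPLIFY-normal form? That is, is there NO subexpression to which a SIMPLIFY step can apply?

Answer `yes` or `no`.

Expression: ((a+(y*2))*44)
Scanning for simplifiable subexpressions (pre-order)...
  at root: ((a+(y*2))*44) (not simplifiable)
  at L: (a+(y*2)) (not simplifiable)
  at LR: (y*2) (not simplifiable)
Result: no simplifiable subexpression found -> normal form.

Answer: yes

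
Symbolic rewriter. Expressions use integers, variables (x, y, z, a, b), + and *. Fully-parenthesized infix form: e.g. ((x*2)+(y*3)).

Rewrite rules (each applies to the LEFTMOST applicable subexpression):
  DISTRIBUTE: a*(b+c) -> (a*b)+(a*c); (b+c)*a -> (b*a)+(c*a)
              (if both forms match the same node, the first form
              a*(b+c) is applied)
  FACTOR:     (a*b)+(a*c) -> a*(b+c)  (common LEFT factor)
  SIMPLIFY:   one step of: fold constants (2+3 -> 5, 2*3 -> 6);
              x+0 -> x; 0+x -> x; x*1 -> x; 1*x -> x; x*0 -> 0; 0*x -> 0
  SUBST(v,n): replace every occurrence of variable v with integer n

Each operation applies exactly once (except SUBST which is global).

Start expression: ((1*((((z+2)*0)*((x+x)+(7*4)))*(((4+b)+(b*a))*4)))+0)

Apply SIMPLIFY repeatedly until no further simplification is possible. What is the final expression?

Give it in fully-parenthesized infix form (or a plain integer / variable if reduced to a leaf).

Start: ((1*((((z+2)*0)*((x+x)+(7*4)))*(((4+b)+(b*a))*4)))+0)
Step 1: at root: ((1*((((z+2)*0)*((x+x)+(7*4)))*(((4+b)+(b*a))*4)))+0) -> (1*((((z+2)*0)*((x+x)+(7*4)))*(((4+b)+(b*a))*4))); overall: ((1*((((z+2)*0)*((x+x)+(7*4)))*(((4+b)+(b*a))*4)))+0) -> (1*((((z+2)*0)*((x+x)+(7*4)))*(((4+b)+(b*a))*4)))
Step 2: at root: (1*((((z+2)*0)*((x+x)+(7*4)))*(((4+b)+(b*a))*4))) -> ((((z+2)*0)*((x+x)+(7*4)))*(((4+b)+(b*a))*4)); overall: (1*((((z+2)*0)*((x+x)+(7*4)))*(((4+b)+(b*a))*4))) -> ((((z+2)*0)*((x+x)+(7*4)))*(((4+b)+(b*a))*4))
Step 3: at LL: ((z+2)*0) -> 0; overall: ((((z+2)*0)*((x+x)+(7*4)))*(((4+b)+(b*a))*4)) -> ((0*((x+x)+(7*4)))*(((4+b)+(b*a))*4))
Step 4: at L: (0*((x+x)+(7*4))) -> 0; overall: ((0*((x+x)+(7*4)))*(((4+b)+(b*a))*4)) -> (0*(((4+b)+(b*a))*4))
Step 5: at root: (0*(((4+b)+(b*a))*4)) -> 0; overall: (0*(((4+b)+(b*a))*4)) -> 0
Fixed point: 0

Answer: 0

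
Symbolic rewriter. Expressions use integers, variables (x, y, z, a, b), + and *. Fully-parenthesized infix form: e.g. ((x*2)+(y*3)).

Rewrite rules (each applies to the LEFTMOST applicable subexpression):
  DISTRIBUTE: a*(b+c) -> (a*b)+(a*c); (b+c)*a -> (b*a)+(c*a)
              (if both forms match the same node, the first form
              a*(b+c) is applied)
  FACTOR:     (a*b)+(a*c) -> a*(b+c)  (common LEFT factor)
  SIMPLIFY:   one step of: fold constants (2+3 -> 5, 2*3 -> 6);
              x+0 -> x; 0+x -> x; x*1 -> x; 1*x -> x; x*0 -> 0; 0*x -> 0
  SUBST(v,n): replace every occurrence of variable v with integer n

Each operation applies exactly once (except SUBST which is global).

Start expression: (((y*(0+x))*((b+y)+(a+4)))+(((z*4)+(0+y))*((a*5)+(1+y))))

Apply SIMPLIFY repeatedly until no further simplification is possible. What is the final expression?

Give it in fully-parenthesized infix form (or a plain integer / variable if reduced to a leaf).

Answer: (((y*x)*((b+y)+(a+4)))+(((z*4)+y)*((a*5)+(1+y))))

Derivation:
Start: (((y*(0+x))*((b+y)+(a+4)))+(((z*4)+(0+y))*((a*5)+(1+y))))
Step 1: at LLR: (0+x) -> x; overall: (((y*(0+x))*((b+y)+(a+4)))+(((z*4)+(0+y))*((a*5)+(1+y)))) -> (((y*x)*((b+y)+(a+4)))+(((z*4)+(0+y))*((a*5)+(1+y))))
Step 2: at RLR: (0+y) -> y; overall: (((y*x)*((b+y)+(a+4)))+(((z*4)+(0+y))*((a*5)+(1+y)))) -> (((y*x)*((b+y)+(a+4)))+(((z*4)+y)*((a*5)+(1+y))))
Fixed point: (((y*x)*((b+y)+(a+4)))+(((z*4)+y)*((a*5)+(1+y))))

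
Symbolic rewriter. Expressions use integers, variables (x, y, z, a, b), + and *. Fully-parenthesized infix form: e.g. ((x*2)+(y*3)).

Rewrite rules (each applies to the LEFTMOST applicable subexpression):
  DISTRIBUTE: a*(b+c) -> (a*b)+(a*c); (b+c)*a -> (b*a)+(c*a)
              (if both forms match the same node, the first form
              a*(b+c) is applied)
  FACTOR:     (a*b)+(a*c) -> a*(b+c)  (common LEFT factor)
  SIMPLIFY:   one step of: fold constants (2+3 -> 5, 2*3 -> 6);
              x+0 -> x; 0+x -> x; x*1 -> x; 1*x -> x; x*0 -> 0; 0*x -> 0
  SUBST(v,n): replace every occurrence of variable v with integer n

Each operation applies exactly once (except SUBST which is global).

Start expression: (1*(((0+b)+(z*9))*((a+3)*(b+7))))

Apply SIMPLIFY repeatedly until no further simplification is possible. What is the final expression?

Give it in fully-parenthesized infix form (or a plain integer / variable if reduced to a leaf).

Start: (1*(((0+b)+(z*9))*((a+3)*(b+7))))
Step 1: at root: (1*(((0+b)+(z*9))*((a+3)*(b+7)))) -> (((0+b)+(z*9))*((a+3)*(b+7))); overall: (1*(((0+b)+(z*9))*((a+3)*(b+7)))) -> (((0+b)+(z*9))*((a+3)*(b+7)))
Step 2: at LL: (0+b) -> b; overall: (((0+b)+(z*9))*((a+3)*(b+7))) -> ((b+(z*9))*((a+3)*(b+7)))
Fixed point: ((b+(z*9))*((a+3)*(b+7)))

Answer: ((b+(z*9))*((a+3)*(b+7)))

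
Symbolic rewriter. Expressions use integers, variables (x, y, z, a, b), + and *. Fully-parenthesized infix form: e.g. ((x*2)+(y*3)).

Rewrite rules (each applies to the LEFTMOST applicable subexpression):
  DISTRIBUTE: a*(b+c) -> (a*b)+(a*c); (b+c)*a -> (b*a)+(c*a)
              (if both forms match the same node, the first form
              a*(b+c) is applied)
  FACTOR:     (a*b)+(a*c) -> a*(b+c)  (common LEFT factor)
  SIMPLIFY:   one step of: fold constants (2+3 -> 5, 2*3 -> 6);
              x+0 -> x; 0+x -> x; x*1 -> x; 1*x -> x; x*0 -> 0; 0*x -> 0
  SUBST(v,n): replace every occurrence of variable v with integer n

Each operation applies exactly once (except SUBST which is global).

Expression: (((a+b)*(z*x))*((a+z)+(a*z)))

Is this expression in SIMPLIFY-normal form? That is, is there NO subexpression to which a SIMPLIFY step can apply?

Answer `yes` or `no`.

Answer: yes

Derivation:
Expression: (((a+b)*(z*x))*((a+z)+(a*z)))
Scanning for simplifiable subexpressions (pre-order)...
  at root: (((a+b)*(z*x))*((a+z)+(a*z))) (not simplifiable)
  at L: ((a+b)*(z*x)) (not simplifiable)
  at LL: (a+b) (not simplifiable)
  at LR: (z*x) (not simplifiable)
  at R: ((a+z)+(a*z)) (not simplifiable)
  at RL: (a+z) (not simplifiable)
  at RR: (a*z) (not simplifiable)
Result: no simplifiable subexpression found -> normal form.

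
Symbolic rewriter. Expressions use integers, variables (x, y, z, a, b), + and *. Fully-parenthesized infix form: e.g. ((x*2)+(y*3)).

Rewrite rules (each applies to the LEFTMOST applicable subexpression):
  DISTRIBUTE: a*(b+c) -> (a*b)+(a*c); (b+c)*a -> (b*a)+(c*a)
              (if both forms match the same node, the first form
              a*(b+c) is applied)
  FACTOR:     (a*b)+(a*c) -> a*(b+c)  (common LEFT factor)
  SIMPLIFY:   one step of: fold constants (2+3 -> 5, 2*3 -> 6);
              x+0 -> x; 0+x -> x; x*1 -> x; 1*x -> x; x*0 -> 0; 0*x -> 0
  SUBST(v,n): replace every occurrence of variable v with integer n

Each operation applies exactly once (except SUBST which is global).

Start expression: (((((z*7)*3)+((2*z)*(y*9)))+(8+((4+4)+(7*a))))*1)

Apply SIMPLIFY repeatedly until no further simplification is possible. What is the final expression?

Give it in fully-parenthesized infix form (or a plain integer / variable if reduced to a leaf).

Start: (((((z*7)*3)+((2*z)*(y*9)))+(8+((4+4)+(7*a))))*1)
Step 1: at root: (((((z*7)*3)+((2*z)*(y*9)))+(8+((4+4)+(7*a))))*1) -> ((((z*7)*3)+((2*z)*(y*9)))+(8+((4+4)+(7*a)))); overall: (((((z*7)*3)+((2*z)*(y*9)))+(8+((4+4)+(7*a))))*1) -> ((((z*7)*3)+((2*z)*(y*9)))+(8+((4+4)+(7*a))))
Step 2: at RRL: (4+4) -> 8; overall: ((((z*7)*3)+((2*z)*(y*9)))+(8+((4+4)+(7*a)))) -> ((((z*7)*3)+((2*z)*(y*9)))+(8+(8+(7*a))))
Fixed point: ((((z*7)*3)+((2*z)*(y*9)))+(8+(8+(7*a))))

Answer: ((((z*7)*3)+((2*z)*(y*9)))+(8+(8+(7*a))))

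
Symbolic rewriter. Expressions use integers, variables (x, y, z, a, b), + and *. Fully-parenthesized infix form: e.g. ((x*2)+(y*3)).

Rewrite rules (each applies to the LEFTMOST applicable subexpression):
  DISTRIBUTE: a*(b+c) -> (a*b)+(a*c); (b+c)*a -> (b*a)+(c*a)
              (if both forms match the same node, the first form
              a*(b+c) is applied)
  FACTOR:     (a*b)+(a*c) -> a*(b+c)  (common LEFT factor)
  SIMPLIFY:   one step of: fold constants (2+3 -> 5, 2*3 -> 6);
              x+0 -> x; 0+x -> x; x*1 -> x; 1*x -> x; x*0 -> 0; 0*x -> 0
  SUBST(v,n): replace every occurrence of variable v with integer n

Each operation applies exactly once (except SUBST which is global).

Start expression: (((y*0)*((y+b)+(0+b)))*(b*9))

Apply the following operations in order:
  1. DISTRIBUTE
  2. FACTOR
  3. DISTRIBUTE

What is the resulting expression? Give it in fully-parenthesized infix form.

Start: (((y*0)*((y+b)+(0+b)))*(b*9))
Apply DISTRIBUTE at L (target: ((y*0)*((y+b)+(0+b)))): (((y*0)*((y+b)+(0+b)))*(b*9)) -> ((((y*0)*(y+b))+((y*0)*(0+b)))*(b*9))
Apply FACTOR at L (target: (((y*0)*(y+b))+((y*0)*(0+b)))): ((((y*0)*(y+b))+((y*0)*(0+b)))*(b*9)) -> (((y*0)*((y+b)+(0+b)))*(b*9))
Apply DISTRIBUTE at L (target: ((y*0)*((y+b)+(0+b)))): (((y*0)*((y+b)+(0+b)))*(b*9)) -> ((((y*0)*(y+b))+((y*0)*(0+b)))*(b*9))

Answer: ((((y*0)*(y+b))+((y*0)*(0+b)))*(b*9))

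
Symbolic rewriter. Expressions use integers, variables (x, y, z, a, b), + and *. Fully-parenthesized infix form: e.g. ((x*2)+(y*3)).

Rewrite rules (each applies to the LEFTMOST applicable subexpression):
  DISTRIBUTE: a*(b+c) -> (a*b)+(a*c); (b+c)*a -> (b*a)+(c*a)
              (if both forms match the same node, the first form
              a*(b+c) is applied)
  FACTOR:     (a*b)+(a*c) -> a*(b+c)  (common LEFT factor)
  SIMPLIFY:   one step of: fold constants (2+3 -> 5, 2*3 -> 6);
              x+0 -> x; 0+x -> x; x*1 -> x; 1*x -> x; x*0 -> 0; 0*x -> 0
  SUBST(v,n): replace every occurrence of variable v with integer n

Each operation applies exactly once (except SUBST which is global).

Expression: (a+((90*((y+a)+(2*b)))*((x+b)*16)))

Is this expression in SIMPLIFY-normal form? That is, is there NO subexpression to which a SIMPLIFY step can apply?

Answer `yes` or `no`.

Expression: (a+((90*((y+a)+(2*b)))*((x+b)*16)))
Scanning for simplifiable subexpressions (pre-order)...
  at root: (a+((90*((y+a)+(2*b)))*((x+b)*16))) (not simplifiable)
  at R: ((90*((y+a)+(2*b)))*((x+b)*16)) (not simplifiable)
  at RL: (90*((y+a)+(2*b))) (not simplifiable)
  at RLR: ((y+a)+(2*b)) (not simplifiable)
  at RLRL: (y+a) (not simplifiable)
  at RLRR: (2*b) (not simplifiable)
  at RR: ((x+b)*16) (not simplifiable)
  at RRL: (x+b) (not simplifiable)
Result: no simplifiable subexpression found -> normal form.

Answer: yes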